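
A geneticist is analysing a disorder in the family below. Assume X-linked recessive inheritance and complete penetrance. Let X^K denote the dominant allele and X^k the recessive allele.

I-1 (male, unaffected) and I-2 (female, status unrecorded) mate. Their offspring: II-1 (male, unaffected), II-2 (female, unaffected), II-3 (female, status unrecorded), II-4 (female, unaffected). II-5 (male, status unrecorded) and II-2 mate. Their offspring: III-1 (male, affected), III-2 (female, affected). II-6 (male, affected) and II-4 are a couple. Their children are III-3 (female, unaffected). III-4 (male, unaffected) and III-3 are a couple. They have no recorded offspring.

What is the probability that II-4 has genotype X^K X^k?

I-1 is unaffected, so I-1 is X^K Y.
I-2 passed K to II-1 (X^K Y) and passed k to II-2 (X^K X^k, whose K came from I-1), so I-2 is X^K X^k.
Their cross gives offspring ratios 1/2 X^K X^K : 1/2 X^K X^k. Conditioning on II-4 being unaffected, P(X^K X^k) = 1/2 / 1 = 1/2 before taking II-4's own offspring into account.
II-6 is affected, so II-6 is X^k Y.
Now use II-4's offspring. Probability of each recorded status — unaffected daughter III-3: 1/2 if II-4 is X^K X^k, 1 if X^K X^K.
Bayes: P(X^K X^k) = 1/2·1/2 / (1/2·1/2 + 1/2·1) = 1/3.

1/3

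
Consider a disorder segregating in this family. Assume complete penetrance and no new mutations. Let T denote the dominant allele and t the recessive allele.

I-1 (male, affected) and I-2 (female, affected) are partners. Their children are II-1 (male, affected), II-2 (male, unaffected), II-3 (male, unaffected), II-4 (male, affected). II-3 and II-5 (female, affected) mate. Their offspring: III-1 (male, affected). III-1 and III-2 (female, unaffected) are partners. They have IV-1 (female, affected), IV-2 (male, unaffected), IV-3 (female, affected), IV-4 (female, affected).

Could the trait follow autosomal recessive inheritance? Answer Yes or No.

No

Under autosomal recessive, II-2 (unaffected, male) cannot arise from I-1 (affected) × I-2 (affected).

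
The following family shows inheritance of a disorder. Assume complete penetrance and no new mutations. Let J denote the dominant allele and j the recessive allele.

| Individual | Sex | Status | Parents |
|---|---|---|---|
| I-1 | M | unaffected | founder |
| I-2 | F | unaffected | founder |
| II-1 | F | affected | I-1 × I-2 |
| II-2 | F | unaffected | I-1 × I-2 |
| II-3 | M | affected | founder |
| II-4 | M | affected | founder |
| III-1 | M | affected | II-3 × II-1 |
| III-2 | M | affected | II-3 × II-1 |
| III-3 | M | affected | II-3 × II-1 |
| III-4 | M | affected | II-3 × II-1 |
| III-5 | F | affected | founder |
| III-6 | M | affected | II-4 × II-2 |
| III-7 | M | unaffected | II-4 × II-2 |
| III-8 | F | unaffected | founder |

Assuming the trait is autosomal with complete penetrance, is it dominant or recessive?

I-1 and I-2 are both unaffected yet have an affected child II-1. Under dominance, an affected child requires at least one affected parent, so the trait cannot be dominant.

recessive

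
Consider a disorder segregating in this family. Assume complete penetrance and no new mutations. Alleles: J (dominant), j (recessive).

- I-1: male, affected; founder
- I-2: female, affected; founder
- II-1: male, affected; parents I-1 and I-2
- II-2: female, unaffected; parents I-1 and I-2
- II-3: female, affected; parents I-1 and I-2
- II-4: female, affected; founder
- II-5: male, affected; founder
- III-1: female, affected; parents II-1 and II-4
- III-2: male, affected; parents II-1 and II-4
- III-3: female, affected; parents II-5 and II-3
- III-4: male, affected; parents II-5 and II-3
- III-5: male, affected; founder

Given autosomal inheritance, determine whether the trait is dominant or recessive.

dominant

I-1 and I-2 are both affected yet have an unaffected child II-2. Under a recessive model two affected parents are homozygous and every child would be affected, so the trait cannot be recessive.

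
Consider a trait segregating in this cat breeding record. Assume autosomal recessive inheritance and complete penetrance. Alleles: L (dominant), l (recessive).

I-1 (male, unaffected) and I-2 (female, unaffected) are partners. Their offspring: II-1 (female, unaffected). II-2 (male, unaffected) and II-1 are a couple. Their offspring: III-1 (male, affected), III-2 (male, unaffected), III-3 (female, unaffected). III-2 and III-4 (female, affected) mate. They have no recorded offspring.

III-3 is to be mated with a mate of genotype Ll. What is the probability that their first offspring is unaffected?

5/6

II-2 is unaffected so carries L and passed l to III-1 (ll), so II-2 is Ll.
II-1 is unaffected so carries L and passed l to III-1 (ll), so II-1 is Ll.
III-3 is an unaffected offspring of II-2 (Ll) × II-1 (Ll), whose cross gives 1/4 LL : 1/2 Ll : 1/4 ll; conditioning on being unaffected, III-3 is LL with probability 1/3, Ll with probability 2/3.
Summing over parental genotype combinations, P(offspring is unaffected) = 1/3·1 + 2/3·3/4 = 5/6.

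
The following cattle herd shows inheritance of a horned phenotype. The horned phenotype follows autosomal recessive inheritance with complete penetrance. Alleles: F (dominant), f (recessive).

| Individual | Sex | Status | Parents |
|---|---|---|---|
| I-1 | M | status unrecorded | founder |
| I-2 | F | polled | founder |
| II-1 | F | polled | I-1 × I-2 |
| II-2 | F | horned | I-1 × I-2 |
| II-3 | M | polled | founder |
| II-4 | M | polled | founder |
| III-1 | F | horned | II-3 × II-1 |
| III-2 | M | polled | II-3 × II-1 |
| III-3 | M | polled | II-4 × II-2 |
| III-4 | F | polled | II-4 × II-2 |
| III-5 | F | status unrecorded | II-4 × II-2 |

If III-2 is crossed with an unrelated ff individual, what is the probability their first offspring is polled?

2/3

II-3 is polled so carries F and passed f to III-1 (ff), so II-3 is Ff.
II-1 is polled so carries F and passed f to III-1 (ff), so II-1 is Ff.
III-2 is a polled offspring of II-3 (Ff) × II-1 (Ff), whose cross gives 1/4 FF : 1/2 Ff : 1/4 ff; conditioning on being polled, III-2 is FF with probability 1/3, Ff with probability 2/3.
Summing over parental genotype combinations, P(offspring is polled) = 1/3·1 + 2/3·1/2 = 2/3.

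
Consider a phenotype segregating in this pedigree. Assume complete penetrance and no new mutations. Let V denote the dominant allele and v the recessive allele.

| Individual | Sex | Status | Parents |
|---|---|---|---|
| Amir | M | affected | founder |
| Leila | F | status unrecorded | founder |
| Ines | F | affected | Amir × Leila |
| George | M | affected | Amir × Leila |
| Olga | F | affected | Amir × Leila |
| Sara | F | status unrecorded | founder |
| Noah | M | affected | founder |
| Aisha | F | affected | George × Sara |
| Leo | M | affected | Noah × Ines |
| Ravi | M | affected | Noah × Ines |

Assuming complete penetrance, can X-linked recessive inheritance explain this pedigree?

Yes

A consistent assignment under X-linked recessive exists: Amir X^v Y, Leila X^V X^v, Ines X^v X^v, George X^v Y, Olga X^v X^v, Sara X^V X^v, Noah X^v Y, Aisha X^v X^v, Leo X^v Y, Ravi X^v Y.
In this assignment every recorded phenotype matches its genotype and every non-founder's genotype is obtainable from its parents' genotypes, so the pedigree is consistent.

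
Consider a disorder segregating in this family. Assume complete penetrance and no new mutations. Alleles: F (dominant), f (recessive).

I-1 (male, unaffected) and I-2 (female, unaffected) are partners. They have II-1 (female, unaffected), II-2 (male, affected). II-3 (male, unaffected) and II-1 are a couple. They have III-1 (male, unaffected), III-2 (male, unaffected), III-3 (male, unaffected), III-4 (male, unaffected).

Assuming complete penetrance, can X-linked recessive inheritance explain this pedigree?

Yes

A consistent assignment under X-linked recessive exists: I-1 X^F Y, I-2 X^F X^f, II-1 X^F X^F, II-2 X^f Y, II-3 X^F Y, III-1 X^F Y, III-2 X^F Y, III-3 X^F Y, III-4 X^F Y.
In this assignment every recorded phenotype matches its genotype and every non-founder's genotype is obtainable from its parents' genotypes, so the pedigree is consistent.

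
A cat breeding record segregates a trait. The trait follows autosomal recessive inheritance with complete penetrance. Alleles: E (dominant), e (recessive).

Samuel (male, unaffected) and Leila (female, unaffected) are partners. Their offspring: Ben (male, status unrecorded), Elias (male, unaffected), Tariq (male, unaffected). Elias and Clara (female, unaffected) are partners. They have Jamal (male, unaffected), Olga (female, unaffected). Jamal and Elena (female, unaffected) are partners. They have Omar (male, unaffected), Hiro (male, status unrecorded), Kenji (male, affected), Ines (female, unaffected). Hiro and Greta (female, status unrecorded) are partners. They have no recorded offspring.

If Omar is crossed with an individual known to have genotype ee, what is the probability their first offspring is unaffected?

Jamal is unaffected so carries E and passed e to Kenji (ee), so Jamal is Ee.
Elena is unaffected so carries E and passed e to Kenji (ee), so Elena is Ee.
Omar is an unaffected offspring of Jamal (Ee) × Elena (Ee), whose cross gives 1/4 EE : 1/2 Ee : 1/4 ee; conditioning on being unaffected, Omar is EE with probability 1/3, Ee with probability 2/3.
Summing over parental genotype combinations, P(offspring is unaffected) = 1/3·1 + 2/3·1/2 = 2/3.

2/3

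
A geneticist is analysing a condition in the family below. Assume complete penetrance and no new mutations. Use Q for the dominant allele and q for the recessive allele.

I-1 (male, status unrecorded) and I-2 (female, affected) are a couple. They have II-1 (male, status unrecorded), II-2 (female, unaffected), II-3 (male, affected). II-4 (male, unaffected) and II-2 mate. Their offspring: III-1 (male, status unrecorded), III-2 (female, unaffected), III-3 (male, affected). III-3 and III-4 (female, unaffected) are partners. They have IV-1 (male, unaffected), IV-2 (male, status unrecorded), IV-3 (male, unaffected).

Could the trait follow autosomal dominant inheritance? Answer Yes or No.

No

Under autosomal dominant, III-3 (affected, male) cannot arise from II-4 (unaffected) × II-2 (unaffected).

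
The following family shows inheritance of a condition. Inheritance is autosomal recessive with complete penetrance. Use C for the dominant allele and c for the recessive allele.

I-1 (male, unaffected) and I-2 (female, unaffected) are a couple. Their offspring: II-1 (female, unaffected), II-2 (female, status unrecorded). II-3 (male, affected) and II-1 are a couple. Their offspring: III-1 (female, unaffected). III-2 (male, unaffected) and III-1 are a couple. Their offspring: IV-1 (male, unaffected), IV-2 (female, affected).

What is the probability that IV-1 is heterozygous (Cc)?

2/3

III-2 is unaffected so carries C and passed c to IV-2 (cc), so III-2 is Cc.
III-1 is unaffected so carries C and received c from II-3 (cc), so III-1 is Cc.
Their cross gives offspring ratios 1/4 CC : 1/2 Cc : 1/4 cc. Conditioning on IV-1 being unaffected, P(Cc) = 1/2 / 3/4 = 2/3.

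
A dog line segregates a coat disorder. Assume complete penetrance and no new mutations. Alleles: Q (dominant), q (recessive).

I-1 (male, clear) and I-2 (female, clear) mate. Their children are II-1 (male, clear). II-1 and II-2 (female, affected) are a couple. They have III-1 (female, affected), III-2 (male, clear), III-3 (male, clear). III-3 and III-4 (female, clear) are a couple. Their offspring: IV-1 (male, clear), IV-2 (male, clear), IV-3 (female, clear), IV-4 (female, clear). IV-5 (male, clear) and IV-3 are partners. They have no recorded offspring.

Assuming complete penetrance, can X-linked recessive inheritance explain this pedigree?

Under X-linked recessive, III-1 (affected, female) cannot arise from II-1 (clear) × II-2 (affected).

No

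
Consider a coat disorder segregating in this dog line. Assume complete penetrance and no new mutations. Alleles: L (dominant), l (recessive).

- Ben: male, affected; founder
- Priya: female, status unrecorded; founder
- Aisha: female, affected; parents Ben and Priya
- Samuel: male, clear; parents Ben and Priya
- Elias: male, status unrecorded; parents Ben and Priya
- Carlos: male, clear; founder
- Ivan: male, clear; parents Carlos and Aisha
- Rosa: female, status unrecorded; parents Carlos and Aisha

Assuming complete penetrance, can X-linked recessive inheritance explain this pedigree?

No

Under X-linked recessive, Ivan (clear, male) cannot arise from Carlos (clear) × Aisha (affected).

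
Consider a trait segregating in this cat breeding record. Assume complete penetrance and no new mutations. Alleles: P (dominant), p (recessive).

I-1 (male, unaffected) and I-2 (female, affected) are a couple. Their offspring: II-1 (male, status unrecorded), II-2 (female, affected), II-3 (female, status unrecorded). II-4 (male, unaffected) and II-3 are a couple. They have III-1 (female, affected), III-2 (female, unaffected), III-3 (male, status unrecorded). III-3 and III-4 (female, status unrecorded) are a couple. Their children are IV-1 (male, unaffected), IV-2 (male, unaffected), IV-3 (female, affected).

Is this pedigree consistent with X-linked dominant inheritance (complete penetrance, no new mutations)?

Yes

A consistent assignment under X-linked dominant exists: I-1 X^p Y, I-2 X^P X^P, II-1 X^P Y, II-2 X^P X^p, II-3 X^P X^p, II-4 X^p Y, III-1 X^P X^p, III-2 X^p X^p, III-3 X^P Y, III-4 X^P X^p, IV-1 X^p Y, IV-2 X^p Y, IV-3 X^P X^P.
In this assignment every recorded phenotype matches its genotype and every non-founder's genotype is obtainable from its parents' genotypes, so the pedigree is consistent.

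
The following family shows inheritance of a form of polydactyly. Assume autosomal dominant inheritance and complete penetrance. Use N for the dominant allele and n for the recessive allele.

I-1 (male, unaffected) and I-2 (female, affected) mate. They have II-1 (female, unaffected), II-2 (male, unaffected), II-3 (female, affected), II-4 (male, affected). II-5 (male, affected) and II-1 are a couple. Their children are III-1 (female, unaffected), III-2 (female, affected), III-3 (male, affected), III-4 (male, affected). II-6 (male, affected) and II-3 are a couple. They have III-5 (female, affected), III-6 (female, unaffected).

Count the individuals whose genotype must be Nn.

8

Obligate heterozygotes: I-2 is affected so carries N and passed n to II-1 (nn), so I-2 is Nn; II-3 is affected so carries N and received n from I-1 (nn), so II-3 is Nn; II-4 is affected so carries N and received n from I-1 (nn), so II-4 is Nn; II-5 is affected so carries N and passed n to III-1 (nn), so II-5 is Nn; II-6 is affected so carries N and passed n to III-6 (nn), so II-6 is Nn; III-2 is affected so carries N and received n from II-1 (nn), so III-2 is Nn; III-3 is affected so carries N and received n from II-1 (nn), so III-3 is Nn; III-4 is affected so carries N and received n from II-1 (nn), so III-4 is Nn.
Every other individual is either homozygous by phenotype or has at least one consistent homozygous assignment, so the count is 8.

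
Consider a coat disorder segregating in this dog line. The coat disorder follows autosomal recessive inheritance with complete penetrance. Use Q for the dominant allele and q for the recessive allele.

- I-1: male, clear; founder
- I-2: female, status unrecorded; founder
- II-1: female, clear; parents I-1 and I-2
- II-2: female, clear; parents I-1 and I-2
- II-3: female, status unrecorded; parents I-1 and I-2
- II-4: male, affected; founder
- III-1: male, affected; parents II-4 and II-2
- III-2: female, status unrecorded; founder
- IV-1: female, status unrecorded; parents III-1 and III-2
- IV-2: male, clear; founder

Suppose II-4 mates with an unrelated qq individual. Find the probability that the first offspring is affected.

II-4 is affected, so II-4 is qq.
The cross gives 1 qq, so P(offspring is affected) = 1.

1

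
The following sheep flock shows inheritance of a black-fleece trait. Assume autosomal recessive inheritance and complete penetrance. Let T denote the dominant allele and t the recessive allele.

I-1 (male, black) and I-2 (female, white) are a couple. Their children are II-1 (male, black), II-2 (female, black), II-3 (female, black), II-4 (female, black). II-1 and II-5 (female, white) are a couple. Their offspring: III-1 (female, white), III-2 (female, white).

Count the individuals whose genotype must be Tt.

3

Obligate heterozygotes: I-2 is white so carries T and passed t to II-1 (tt), so I-2 is Tt; III-1 is white so carries T and received t from II-1 (tt), so III-1 is Tt; III-2 is white so carries T and received t from II-1 (tt), so III-2 is Tt.
Every other individual is either homozygous by phenotype or has at least one consistent homozygous assignment, so the count is 3.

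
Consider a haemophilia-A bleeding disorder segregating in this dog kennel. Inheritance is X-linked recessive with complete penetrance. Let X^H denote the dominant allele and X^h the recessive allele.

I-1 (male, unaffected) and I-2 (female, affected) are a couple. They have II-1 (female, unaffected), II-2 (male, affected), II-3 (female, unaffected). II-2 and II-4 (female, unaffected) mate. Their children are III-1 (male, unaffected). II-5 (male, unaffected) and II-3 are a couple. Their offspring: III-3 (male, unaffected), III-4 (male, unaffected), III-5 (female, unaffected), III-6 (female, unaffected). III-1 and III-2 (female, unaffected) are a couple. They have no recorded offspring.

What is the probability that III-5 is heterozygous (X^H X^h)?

II-5 is unaffected, so II-5 is X^H Y.
II-3 is unaffected so carries H and received h from I-2 (X^h X^h), so II-3 is X^H X^h.
Their cross gives offspring ratios 1/2 X^H X^H : 1/2 X^H X^h. Conditioning on III-5 being unaffected, P(X^H X^h) = 1/2 / 1 = 1/2.

1/2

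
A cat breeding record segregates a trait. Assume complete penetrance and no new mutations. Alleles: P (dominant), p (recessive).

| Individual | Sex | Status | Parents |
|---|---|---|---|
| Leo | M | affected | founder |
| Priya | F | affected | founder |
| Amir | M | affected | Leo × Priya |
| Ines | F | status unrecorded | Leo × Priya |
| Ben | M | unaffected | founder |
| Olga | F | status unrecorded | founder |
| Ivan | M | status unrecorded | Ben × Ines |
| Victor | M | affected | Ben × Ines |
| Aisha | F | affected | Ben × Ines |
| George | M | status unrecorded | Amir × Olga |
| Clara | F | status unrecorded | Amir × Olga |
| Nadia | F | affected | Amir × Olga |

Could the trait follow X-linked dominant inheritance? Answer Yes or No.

A consistent assignment under X-linked dominant exists: Leo X^P Y, Priya X^P X^P, Amir X^P Y, Ines X^P X^P, Ben X^p Y, Olga X^P X^P, Ivan X^P Y, Victor X^P Y, Aisha X^P X^p, George X^P Y, Clara X^P X^P, Nadia X^P X^P.
In this assignment every recorded phenotype matches its genotype and every non-founder's genotype is obtainable from its parents' genotypes, so the pedigree is consistent.

Yes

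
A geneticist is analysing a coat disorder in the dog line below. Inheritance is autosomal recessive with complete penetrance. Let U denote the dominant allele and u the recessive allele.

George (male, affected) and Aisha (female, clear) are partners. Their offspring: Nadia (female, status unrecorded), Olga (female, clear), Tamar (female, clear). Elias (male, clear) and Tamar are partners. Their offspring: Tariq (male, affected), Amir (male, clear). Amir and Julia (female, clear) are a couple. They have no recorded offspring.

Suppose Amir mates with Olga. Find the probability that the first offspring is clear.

5/6

Elias is clear so carries U and passed u to Tariq (uu), so Elias is Uu.
Tamar is clear so carries U and received u from George (uu), so Tamar is Uu.
Amir is a clear offspring of Elias (Uu) × Tamar (Uu), whose cross gives 1/4 UU : 1/2 Uu : 1/4 uu; conditioning on being clear, Amir is UU with probability 1/3, Uu with probability 2/3.
Olga is clear so carries U and received u from George (uu), so Olga is Uu.
Summing over parental genotype combinations, P(offspring is clear) = 1/3·1 + 2/3·3/4 = 5/6.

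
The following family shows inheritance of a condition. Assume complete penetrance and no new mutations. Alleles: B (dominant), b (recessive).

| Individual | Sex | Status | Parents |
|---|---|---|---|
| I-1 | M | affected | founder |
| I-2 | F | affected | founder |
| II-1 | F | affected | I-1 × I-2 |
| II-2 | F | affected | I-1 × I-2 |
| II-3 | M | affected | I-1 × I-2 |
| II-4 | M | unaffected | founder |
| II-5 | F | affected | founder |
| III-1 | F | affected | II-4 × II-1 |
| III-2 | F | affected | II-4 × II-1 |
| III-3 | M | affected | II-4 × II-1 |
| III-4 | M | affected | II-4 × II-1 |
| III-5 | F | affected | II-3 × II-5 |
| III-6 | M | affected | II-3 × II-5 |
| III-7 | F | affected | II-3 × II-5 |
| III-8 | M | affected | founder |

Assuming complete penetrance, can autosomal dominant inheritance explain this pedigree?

Yes

A consistent assignment under autosomal dominant exists: I-1 BB, I-2 BB, II-1 BB, II-2 BB, II-3 BB, II-4 bb, II-5 BB, III-1 Bb, III-2 Bb, III-3 Bb, III-4 Bb, III-5 BB, III-6 BB, III-7 BB, III-8 BB.
In this assignment every recorded phenotype matches its genotype and every non-founder's genotype is obtainable from its parents' genotypes, so the pedigree is consistent.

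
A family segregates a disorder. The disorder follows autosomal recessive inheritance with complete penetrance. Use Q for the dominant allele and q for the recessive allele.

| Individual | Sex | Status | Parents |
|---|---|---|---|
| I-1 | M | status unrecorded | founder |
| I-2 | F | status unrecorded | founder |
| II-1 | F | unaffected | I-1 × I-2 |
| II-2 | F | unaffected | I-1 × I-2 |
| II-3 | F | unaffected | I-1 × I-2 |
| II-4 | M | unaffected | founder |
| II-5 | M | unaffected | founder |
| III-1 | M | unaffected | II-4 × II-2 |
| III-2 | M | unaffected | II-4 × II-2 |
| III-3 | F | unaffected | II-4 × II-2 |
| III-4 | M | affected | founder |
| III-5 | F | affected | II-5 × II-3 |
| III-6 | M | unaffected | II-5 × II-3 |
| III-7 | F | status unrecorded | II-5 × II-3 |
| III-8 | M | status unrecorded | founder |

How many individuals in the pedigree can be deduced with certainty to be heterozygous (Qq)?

Obligate heterozygotes: II-3 is unaffected so carries Q and passed q to III-5 (qq), so II-3 is Qq; II-5 is unaffected so carries Q and passed q to III-5 (qq), so II-5 is Qq.
Every other individual is either homozygous by phenotype or has at least one consistent homozygous assignment, so the count is 2.

2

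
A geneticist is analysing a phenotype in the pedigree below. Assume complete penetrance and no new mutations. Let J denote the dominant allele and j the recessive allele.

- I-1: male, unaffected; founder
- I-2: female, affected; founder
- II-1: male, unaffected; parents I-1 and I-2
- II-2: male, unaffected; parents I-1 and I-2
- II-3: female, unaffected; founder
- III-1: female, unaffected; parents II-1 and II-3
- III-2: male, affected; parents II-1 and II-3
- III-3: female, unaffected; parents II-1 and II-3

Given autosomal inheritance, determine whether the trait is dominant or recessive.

recessive

II-1 and II-3 are both unaffected yet have an affected child III-2. Under dominance, an affected child requires at least one affected parent, so the trait cannot be dominant.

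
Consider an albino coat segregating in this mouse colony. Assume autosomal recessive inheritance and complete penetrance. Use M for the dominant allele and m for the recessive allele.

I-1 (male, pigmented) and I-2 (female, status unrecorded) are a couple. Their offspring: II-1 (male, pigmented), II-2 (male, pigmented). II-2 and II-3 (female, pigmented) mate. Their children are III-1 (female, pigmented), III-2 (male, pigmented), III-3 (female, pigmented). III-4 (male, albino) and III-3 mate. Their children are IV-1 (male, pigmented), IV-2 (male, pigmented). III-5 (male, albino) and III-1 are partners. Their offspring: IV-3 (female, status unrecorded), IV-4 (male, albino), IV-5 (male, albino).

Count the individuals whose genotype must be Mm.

3

Obligate heterozygotes: III-1 is pigmented so carries M and passed m to IV-4 (mm), so III-1 is Mm; IV-1 is pigmented so carries M and received m from III-4 (mm), so IV-1 is Mm; IV-2 is pigmented so carries M and received m from III-4 (mm), so IV-2 is Mm.
Every other individual is either homozygous by phenotype or has at least one consistent homozygous assignment, so the count is 3.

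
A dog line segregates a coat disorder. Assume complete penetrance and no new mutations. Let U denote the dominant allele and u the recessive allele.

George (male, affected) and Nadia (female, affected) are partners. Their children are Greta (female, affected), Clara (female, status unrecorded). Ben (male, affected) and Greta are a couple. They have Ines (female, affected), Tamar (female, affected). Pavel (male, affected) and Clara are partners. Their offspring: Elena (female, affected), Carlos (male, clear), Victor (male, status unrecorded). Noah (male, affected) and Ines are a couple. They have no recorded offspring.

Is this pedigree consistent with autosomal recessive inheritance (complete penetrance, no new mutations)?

No

No assignment of genotypes under autosomal recessive satisfies every parent–offspring relationship, so the pedigree is inconsistent.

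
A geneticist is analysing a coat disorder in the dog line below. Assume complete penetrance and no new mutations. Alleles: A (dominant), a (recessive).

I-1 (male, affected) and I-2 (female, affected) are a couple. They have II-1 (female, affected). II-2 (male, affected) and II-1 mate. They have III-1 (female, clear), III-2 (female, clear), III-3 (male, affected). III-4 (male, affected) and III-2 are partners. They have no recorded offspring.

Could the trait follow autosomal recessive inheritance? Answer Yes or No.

Under autosomal recessive, III-1 (clear, female) cannot arise from II-2 (affected) × II-1 (affected).

No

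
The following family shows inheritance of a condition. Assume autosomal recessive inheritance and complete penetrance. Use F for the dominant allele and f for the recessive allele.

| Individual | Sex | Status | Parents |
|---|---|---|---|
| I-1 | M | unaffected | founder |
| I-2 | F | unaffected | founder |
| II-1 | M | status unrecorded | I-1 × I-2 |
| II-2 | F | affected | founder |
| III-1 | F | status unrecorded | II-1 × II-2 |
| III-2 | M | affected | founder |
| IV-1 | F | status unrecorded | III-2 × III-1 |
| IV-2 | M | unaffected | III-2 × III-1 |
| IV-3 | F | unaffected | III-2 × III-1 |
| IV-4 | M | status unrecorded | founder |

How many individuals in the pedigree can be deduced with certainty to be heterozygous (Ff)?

Obligate heterozygotes: III-1 passed F to IV-2 (Ff, whose f came from III-2) and received f from II-2 (ff), so III-1 is Ff; IV-2 is unaffected so carries F and received f from III-2 (ff), so IV-2 is Ff; IV-3 is unaffected so carries F and received f from III-2 (ff), so IV-3 is Ff.
Every other individual is either homozygous by phenotype or has at least one consistent homozygous assignment, so the count is 3.

3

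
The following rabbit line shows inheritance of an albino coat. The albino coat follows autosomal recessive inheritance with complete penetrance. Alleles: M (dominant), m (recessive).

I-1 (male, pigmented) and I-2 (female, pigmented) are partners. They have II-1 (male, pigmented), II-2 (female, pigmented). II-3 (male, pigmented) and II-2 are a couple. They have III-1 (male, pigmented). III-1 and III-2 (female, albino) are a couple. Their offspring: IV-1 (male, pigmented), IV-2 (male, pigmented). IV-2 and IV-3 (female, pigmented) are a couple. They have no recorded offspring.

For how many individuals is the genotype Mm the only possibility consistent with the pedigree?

2

Obligate heterozygotes: IV-1 is pigmented so carries M and received m from III-2 (mm), so IV-1 is Mm; IV-2 is pigmented so carries M and received m from III-2 (mm), so IV-2 is Mm.
Every other individual is either homozygous by phenotype or has at least one consistent homozygous assignment, so the count is 2.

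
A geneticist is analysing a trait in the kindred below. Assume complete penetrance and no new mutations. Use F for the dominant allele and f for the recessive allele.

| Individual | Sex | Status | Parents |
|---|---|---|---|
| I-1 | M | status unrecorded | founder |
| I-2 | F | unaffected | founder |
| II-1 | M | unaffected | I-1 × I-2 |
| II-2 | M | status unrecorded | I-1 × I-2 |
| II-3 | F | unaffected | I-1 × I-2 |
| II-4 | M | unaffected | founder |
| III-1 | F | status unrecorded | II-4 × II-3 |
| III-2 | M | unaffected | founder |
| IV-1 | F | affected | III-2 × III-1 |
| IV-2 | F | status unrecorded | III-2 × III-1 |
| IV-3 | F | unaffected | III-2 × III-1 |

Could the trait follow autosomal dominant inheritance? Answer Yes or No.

No assignment of genotypes under autosomal dominant satisfies every parent–offspring relationship, so the pedigree is inconsistent.

No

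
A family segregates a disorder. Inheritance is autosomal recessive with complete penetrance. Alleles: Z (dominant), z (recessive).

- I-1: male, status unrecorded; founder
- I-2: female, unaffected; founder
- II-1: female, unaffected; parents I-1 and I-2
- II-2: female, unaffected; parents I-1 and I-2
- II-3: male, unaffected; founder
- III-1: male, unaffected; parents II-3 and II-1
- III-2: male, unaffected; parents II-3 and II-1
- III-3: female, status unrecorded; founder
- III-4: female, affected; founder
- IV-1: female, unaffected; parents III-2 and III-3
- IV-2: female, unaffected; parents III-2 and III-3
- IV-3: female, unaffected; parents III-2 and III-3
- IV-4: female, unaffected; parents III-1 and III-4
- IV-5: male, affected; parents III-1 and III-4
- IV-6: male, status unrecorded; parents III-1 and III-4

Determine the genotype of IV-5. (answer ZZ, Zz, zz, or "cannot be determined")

zz

IV-5 is affected, so IV-5 is zz.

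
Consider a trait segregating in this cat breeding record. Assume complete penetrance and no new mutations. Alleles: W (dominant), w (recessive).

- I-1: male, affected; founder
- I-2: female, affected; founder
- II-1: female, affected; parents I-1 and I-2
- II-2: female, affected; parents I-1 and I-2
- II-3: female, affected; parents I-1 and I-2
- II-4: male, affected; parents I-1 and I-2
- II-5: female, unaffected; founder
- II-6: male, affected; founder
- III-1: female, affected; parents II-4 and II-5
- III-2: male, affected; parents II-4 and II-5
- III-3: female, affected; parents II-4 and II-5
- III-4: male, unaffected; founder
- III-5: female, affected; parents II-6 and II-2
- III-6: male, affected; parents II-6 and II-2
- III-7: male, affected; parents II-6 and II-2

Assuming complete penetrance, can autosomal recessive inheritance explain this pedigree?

Yes

A consistent assignment under autosomal recessive exists: I-1 ww, I-2 ww, II-1 ww, II-2 ww, II-3 ww, II-4 ww, II-5 Ww, II-6 ww, III-1 ww, III-2 ww, III-3 ww, III-4 WW, III-5 ww, III-6 ww, III-7 ww.
In this assignment every recorded phenotype matches its genotype and every non-founder's genotype is obtainable from its parents' genotypes, so the pedigree is consistent.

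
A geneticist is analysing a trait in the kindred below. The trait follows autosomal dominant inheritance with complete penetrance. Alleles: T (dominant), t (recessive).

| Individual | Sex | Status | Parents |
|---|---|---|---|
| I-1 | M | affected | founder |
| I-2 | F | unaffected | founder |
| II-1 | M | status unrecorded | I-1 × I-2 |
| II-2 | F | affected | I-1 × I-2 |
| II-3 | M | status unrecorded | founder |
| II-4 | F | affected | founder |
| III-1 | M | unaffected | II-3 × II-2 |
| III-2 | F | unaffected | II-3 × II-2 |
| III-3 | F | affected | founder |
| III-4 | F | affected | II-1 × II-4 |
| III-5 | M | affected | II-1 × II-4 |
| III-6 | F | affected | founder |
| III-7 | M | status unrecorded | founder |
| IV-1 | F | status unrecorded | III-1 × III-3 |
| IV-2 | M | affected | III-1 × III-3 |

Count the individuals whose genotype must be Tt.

Obligate heterozygotes: II-2 is affected so carries T and received t from I-2 (tt), so II-2 is Tt; IV-2 is affected so carries T and received t from III-1 (tt), so IV-2 is Tt.
Every other individual is either homozygous by phenotype or has at least one consistent homozygous assignment, so the count is 2.

2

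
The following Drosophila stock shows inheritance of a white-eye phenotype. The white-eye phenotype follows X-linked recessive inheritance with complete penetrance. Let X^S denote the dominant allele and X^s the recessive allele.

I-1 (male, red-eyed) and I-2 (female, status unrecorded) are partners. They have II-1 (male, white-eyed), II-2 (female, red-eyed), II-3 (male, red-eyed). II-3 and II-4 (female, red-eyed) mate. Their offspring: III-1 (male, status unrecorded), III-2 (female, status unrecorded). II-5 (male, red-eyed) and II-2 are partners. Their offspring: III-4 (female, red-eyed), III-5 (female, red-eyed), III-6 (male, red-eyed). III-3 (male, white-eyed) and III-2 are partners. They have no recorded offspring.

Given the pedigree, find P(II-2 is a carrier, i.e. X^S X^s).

1/3

I-1 is red-eyed, so I-1 is X^S Y.
I-2 passed S to II-3 (X^S Y) and passed s to II-1 (X^s Y), so I-2 is X^S X^s.
Their cross gives offspring ratios 1/2 X^S X^S : 1/2 X^S X^s. Conditioning on II-2 being red-eyed, P(X^S X^s) = 1/2 / 1 = 1/2 before taking II-2's own offspring into account.
II-5 is red-eyed, so II-5 is X^S Y.
Now use II-2's offspring. Probability of each recorded status — red-eyed son III-6: 1/2 if II-2 is X^S X^s, 1 if X^S X^S. (III-4, III-5: equally likely either way, so uninformative.)
Bayes: P(X^S X^s) = 1/2·1/2 / (1/2·1/2 + 1/2·1) = 1/3.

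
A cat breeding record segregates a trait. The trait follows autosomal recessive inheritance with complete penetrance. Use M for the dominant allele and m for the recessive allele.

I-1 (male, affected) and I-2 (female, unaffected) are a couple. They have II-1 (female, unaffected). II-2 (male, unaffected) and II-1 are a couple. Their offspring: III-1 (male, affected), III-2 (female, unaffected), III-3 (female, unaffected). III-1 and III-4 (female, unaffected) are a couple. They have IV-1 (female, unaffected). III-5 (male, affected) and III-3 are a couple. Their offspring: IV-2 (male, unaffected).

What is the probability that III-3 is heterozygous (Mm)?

1/2

II-2 is unaffected so carries M and passed m to III-1 (mm), so II-2 is Mm.
II-1 is unaffected so carries M and received m from I-1 (mm), so II-1 is Mm.
Their cross gives offspring ratios 1/4 MM : 1/2 Mm : 1/4 mm. Conditioning on III-3 being unaffected, P(Mm) = 1/2 / 3/4 = 2/3 before taking III-3's own offspring into account.
III-5 is affected, so III-5 is mm.
Now use III-3's offspring. Probability of each recorded status — unaffected son IV-2: 1/2 if III-3 is Mm, 1 if MM.
Bayes: P(Mm) = 2/3·1/2 / (2/3·1/2 + 1/3·1) = 1/2.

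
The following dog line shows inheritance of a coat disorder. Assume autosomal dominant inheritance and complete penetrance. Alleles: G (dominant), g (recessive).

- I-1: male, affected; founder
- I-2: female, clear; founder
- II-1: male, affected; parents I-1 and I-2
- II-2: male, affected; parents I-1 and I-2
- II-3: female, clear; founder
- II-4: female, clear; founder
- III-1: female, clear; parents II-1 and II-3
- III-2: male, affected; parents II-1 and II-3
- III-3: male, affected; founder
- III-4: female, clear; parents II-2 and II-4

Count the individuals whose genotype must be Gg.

Obligate heterozygotes: II-1 is affected so carries G and received g from I-2 (gg), so II-1 is Gg; II-2 is affected so carries G and received g from I-2 (gg), so II-2 is Gg; III-2 is affected so carries G and received g from II-3 (gg), so III-2 is Gg.
Every other individual is either homozygous by phenotype or has at least one consistent homozygous assignment, so the count is 3.

3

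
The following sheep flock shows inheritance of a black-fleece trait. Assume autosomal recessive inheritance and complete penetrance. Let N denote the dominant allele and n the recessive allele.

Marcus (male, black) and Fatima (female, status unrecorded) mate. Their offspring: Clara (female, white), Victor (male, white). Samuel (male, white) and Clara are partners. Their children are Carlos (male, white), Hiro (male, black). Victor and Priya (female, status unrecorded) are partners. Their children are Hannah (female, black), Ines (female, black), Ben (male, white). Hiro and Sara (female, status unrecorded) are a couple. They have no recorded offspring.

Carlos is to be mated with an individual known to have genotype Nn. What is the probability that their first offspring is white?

5/6

Samuel is white so carries N and passed n to Hiro (nn), so Samuel is Nn.
Clara is white so carries N and received n from Marcus (nn), so Clara is Nn.
Carlos is a white offspring of Samuel (Nn) × Clara (Nn), whose cross gives 1/4 NN : 1/2 Nn : 1/4 nn; conditioning on being white, Carlos is NN with probability 1/3, Nn with probability 2/3.
Summing over parental genotype combinations, P(offspring is white) = 1/3·1 + 2/3·3/4 = 5/6.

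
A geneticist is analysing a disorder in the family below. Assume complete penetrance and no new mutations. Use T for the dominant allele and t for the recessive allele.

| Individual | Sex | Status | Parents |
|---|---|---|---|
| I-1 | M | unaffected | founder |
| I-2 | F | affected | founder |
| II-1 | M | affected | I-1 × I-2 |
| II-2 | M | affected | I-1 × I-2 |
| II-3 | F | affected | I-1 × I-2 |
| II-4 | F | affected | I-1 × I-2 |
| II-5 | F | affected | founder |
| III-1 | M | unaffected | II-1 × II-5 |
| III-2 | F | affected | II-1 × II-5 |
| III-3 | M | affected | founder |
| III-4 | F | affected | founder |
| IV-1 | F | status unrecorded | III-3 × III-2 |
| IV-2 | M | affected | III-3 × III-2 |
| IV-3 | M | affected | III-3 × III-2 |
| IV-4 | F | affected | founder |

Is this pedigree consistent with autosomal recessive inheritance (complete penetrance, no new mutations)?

Under autosomal recessive, III-1 (unaffected, male) cannot arise from II-1 (affected) × II-5 (affected).

No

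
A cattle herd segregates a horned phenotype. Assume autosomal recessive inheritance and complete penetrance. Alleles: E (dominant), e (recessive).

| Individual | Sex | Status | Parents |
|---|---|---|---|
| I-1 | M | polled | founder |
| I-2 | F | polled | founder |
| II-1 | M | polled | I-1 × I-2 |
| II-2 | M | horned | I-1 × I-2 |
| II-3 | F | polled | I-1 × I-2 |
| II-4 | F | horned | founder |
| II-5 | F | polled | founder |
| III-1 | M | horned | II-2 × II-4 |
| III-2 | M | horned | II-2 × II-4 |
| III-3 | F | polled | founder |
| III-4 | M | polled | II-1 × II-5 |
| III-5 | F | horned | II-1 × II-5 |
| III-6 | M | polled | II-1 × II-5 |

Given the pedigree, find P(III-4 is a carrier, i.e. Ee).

2/3

II-1 is polled so carries E and passed e to III-5 (ee), so II-1 is Ee.
II-5 is polled so carries E and passed e to III-5 (ee), so II-5 is Ee.
Their cross gives offspring ratios 1/4 EE : 1/2 Ee : 1/4 ee. Conditioning on III-4 being polled, P(Ee) = 1/2 / 3/4 = 2/3.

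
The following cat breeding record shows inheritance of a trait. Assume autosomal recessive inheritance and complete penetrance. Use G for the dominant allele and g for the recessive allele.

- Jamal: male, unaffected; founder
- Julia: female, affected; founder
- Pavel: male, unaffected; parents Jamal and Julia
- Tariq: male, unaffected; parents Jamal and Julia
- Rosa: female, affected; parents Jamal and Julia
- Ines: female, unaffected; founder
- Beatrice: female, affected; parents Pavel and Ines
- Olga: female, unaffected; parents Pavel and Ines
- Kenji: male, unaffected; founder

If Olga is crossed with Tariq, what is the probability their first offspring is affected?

Pavel is unaffected so carries G and received g from Julia (gg), so Pavel is Gg.
Ines is unaffected so carries G and passed g to Beatrice (gg), so Ines is Gg.
Olga is an unaffected offspring of Pavel (Gg) × Ines (Gg), whose cross gives 1/4 GG : 1/2 Gg : 1/4 gg; conditioning on being unaffected, Olga is GG with probability 1/3, Gg with probability 2/3.
Tariq is unaffected so carries G and received g from Julia (gg), so Tariq is Gg.
Summing over parental genotype combinations, P(offspring is affected) = 2/3·1/4 = 1/6.

1/6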